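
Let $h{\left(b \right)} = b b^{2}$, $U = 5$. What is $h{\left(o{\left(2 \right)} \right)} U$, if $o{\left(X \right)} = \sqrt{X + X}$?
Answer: $40$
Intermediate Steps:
$o{\left(X \right)} = \sqrt{2} \sqrt{X}$ ($o{\left(X \right)} = \sqrt{2 X} = \sqrt{2} \sqrt{X}$)
$h{\left(b \right)} = b^{3}$
$h{\left(o{\left(2 \right)} \right)} U = \left(\sqrt{2} \sqrt{2}\right)^{3} \cdot 5 = 2^{3} \cdot 5 = 8 \cdot 5 = 40$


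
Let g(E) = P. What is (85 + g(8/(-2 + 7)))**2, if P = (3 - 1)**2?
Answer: 7921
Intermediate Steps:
P = 4 (P = 2**2 = 4)
g(E) = 4
(85 + g(8/(-2 + 7)))**2 = (85 + 4)**2 = 89**2 = 7921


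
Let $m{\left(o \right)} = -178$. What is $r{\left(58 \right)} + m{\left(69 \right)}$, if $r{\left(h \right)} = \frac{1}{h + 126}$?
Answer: $- \frac{32751}{184} \approx -177.99$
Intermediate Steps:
$r{\left(h \right)} = \frac{1}{126 + h}$
$r{\left(58 \right)} + m{\left(69 \right)} = \frac{1}{126 + 58} - 178 = \frac{1}{184} - 178 = - \frac{32751}{184}$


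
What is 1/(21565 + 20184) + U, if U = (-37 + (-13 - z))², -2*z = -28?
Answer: 171003905/41749 ≈ 4096.0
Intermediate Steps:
z = 14 (z = -½*(-28) = 14)
U = 4096 (U = (-37 + (-13 - 1*14))² = (-37 + (-13 - 14))² = (-37 - 27)² = (-64)² = 4096)
1/(21565 + 20184) + U = 1/(21565 + 20184) + 4096 = 1/41749 + 4096 = 171003905/41749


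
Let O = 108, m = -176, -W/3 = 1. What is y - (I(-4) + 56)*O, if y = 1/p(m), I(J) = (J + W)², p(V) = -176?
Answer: -1995841/176 ≈ -11340.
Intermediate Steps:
W = -3 (W = -3*1 = -3)
I(J) = (-3 + J)² (I(J) = (J - 3)² = (-3 + J)²)
y = -1/176 (y = 1/(-176) = -1/176 ≈ -0.0056818)
y - (I(-4) + 56)*O = -1/176 - ((-3 - 4)² + 56)*108 = -1/176 - ((-7)² + 56)*108 = -1/176 - (49 + 56)*108 = -1/176 - 105*108 = -1/176 - 1*11340 = -1/176 - 11340 = -1995841/176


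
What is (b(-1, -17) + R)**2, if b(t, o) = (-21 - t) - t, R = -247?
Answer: 70756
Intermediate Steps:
b(t, o) = -21 - 2*t
(b(-1, -17) + R)**2 = ((-21 - 2*(-1)) - 247)**2 = ((-21 + 2) - 247)**2 = (-19 - 247)**2 = (-266)**2 = 70756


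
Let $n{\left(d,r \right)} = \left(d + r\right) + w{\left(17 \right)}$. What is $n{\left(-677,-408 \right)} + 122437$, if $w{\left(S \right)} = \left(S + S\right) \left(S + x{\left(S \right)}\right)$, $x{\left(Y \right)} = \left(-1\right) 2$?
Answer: $121862$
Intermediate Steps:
$x{\left(Y \right)} = -2$
$w{\left(S \right)} = 2 S \left(-2 + S\right)$ ($w{\left(S \right)} = \left(S + S\right) \left(S - 2\right) = 2 S \left(-2 + S\right)$)
$n{\left(d,r \right)} = 510 + d + r$ ($n{\left(d,r \right)} = \left(d + r\right) + 2 \cdot 17 \left(-2 + 17\right) = \left(d + r\right) + 2 \cdot 17 \cdot 15 = \left(d + r\right) + 510 = 510 + d + r$)
$n{\left(-677,-408 \right)} + 122437 = \left(510 - 677 - 408\right) + 122437 = -575 + 122437 = 121862$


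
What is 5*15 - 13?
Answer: 62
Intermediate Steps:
5*15 - 13 = 75 - 13 = 62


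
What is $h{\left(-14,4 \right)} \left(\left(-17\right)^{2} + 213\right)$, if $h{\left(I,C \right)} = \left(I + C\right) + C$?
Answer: $-3012$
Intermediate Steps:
$h{\left(I,C \right)} = I + 2 C$ ($h{\left(I,C \right)} = \left(C + I\right) + C = I + 2 C$)
$h{\left(-14,4 \right)} \left(\left(-17\right)^{2} + 213\right) = \left(-14 + 2 \cdot 4\right) \left(\left(-17\right)^{2} + 213\right) = \left(-14 + 8\right) \left(289 + 213\right) = \left(-6\right) 502 = -3012$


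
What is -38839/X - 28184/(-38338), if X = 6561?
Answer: -652047179/125767809 ≈ -5.1845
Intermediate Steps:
-38839/X - 28184/(-38338) = -38839/6561 - 28184/(-38338) = -38839*1/6561 - 28184*(-1/38338) = -38839/6561 + 14092/19169 = -652047179/125767809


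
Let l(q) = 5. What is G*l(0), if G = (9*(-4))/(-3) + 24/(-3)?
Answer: 20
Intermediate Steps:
G = 4 (G = -36*(-⅓) + 24*(-⅓) = 12 - 8 = 4)
G*l(0) = 4*5 = 20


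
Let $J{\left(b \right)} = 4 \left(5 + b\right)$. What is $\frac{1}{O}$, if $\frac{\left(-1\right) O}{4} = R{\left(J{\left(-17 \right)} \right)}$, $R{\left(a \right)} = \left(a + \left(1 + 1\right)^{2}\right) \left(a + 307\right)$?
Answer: $\frac{1}{45584} \approx 2.1938 \cdot 10^{-5}$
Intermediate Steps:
$J{\left(b \right)} = 20 + 4 b$
$R{\left(a \right)} = \left(4 + a\right) \left(307 + a\right)$ ($R{\left(a \right)} = \left(a + 2^{2}\right) \left(307 + a\right) = \left(a + 4\right) \left(307 + a\right) = \left(4 + a\right) \left(307 + a\right)$)
$O = 45584$ ($O = - 4 \left(1228 + \left(20 + 4 \left(-17\right)\right)^{2} + 311 \left(20 + 4 \left(-17\right)\right)\right) = - 4 \left(1228 + \left(20 - 68\right)^{2} + 311 \left(20 - 68\right)\right) = - 4 \left(1228 + \left(-48\right)^{2} + 311 \left(-48\right)\right) = - 4 \left(1228 + 2304 - 14928\right) = \left(-4\right) \left(-11396\right) = 45584$)
$\frac{1}{O} = \frac{1}{45584}$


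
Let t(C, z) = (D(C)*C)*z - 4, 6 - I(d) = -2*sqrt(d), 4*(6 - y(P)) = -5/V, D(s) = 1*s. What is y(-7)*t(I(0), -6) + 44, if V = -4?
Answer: -4829/4 ≈ -1207.3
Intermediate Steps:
D(s) = s
y(P) = 91/16 (y(P) = 6 - (-5)/(4*(-4)) = 6 - (-5)*(-1)/(4*4) = 6 - 1/4*5/4 = 6 - 5/16 = 91/16)
I(d) = 6 + 2*sqrt(d) (I(d) = 6 - (-2)*sqrt(d) = 6 + 2*sqrt(d))
t(C, z) = -4 + z*C**2 (t(C, z) = (C*C)*z - 4 = C**2*z - 4 = z*C**2 - 4 = -4 + z*C**2)
y(-7)*t(I(0), -6) + 44 = 91*(-4 - 6*(6 + 2*sqrt(0))**2)/16 + 44 = 91*(-4 - 6*(6 + 2*0)**2)/16 + 44 = 91*(-4 - 6*(6 + 0)**2)/16 + 44 = 91*(-4 - 6*6**2)/16 + 44 = 91*(-4 - 6*36)/16 + 44 = 91*(-4 - 216)/16 + 44 = (91/16)*(-220) + 44 = -5005/4 + 44 = -4829/4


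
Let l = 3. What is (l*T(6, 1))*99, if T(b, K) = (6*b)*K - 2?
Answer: 10098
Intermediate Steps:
T(b, K) = -2 + 6*K*b (T(b, K) = 6*K*b - 2 = -2 + 6*K*b)
(l*T(6, 1))*99 = (3*(-2 + 6*1*6))*99 = (3*(-2 + 36))*99 = (3*34)*99 = 102*99 = 10098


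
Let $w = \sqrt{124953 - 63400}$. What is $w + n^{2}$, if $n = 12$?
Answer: $144 + \sqrt{61553} \approx 392.1$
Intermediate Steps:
$w = \sqrt{61553} \approx 248.1$
$w + n^{2} = \sqrt{61553} + 12^{2} = \sqrt{61553} + 144 = 144 + \sqrt{61553}$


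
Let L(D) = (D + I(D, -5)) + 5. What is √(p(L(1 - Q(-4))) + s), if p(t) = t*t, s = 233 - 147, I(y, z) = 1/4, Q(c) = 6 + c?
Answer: 3*√185/4 ≈ 10.201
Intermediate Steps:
I(y, z) = ¼
s = 86
L(D) = 21/4 + D (L(D) = (D + ¼) + 5 = (¼ + D) + 5 = 21/4 + D)
p(t) = t²
√(p(L(1 - Q(-4))) + s) = √((21/4 + (1 - (6 - 4)))² + 86) = √((21/4 + (1 - 1*2))² + 86) = √((21/4 + (1 - 2))² + 86) = √((21/4 - 1)² + 86) = √((17/4)² + 86) = √(289/16 + 86) = √(1665/16) = 3*√185/4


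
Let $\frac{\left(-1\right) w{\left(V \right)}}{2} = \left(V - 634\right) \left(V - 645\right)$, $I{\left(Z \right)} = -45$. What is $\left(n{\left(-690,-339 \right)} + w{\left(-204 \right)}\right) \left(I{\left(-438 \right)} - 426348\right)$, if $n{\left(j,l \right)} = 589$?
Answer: $606473687655$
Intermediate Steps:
$w{\left(V \right)} = - 2 \left(-645 + V\right) \left(-634 + V\right)$ ($w{\left(V \right)} = - 2 \left(V - 634\right) \left(V - 645\right) = - 2 \left(-634 + V\right) \left(-645 + V\right) = - 2 \left(-645 + V\right) \left(-634 + V\right)$)
$\left(n{\left(-690,-339 \right)} + w{\left(-204 \right)}\right) \left(I{\left(-438 \right)} - 426348\right) = \left(589 - \left(1339692 + 83232\right)\right) \left(-45 - 426348\right) = \left(589 - 1422924\right) \left(-426393\right) = \left(-1422335\right) \left(-426393\right) = 606473687655$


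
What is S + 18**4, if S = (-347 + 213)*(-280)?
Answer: 142496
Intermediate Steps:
S = 37520 (S = -134*(-280) = 37520)
S + 18**4 = 37520 + 18**4 = 37520 + 104976 = 142496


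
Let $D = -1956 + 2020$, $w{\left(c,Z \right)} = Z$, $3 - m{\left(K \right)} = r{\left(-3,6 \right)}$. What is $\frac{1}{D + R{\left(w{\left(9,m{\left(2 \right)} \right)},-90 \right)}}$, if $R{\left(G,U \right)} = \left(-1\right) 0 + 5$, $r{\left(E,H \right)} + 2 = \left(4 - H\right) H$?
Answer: $\frac{1}{69} \approx 0.014493$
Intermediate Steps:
$r{\left(E,H \right)} = -2 + H \left(4 - H\right)$ ($r{\left(E,H \right)} = -2 + \left(4 - H\right) H = -2 + H \left(4 - H\right)$)
$m{\left(K \right)} = 17$ ($m{\left(K \right)} = 3 - \left(-2 - 6^{2} + 4 \cdot 6\right) = 3 - \left(-2 - 36 + 24\right) = 3 - -14 = 3 + 14 = 17$)
$R{\left(G,U \right)} = 5$ ($R{\left(G,U \right)} = 0 + 5 = 5$)
$D = 64$
$\frac{1}{D + R{\left(w{\left(9,m{\left(2 \right)} \right)},-90 \right)}} = \frac{1}{64 + 5} = \frac{1}{69}$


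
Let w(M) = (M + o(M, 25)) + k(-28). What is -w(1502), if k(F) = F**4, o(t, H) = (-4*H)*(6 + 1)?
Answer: -615458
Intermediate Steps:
o(t, H) = -28*H (o(t, H) = -4*H*7 = -28*H)
w(M) = 613956 + M (w(M) = (M - 28*25) + (-28)**4 = (M - 700) + 614656 = (-700 + M) + 614656 = 613956 + M)
-w(1502) = -(613956 + 1502) = -1*615458 = -615458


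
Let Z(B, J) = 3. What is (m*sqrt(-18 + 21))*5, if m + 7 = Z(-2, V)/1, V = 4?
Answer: -20*sqrt(3) ≈ -34.641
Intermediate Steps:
m = -4 (m = -7 + 3/1 = -7 + 3*1 = -7 + 3 = -4)
(m*sqrt(-18 + 21))*5 = -4*sqrt(-18 + 21)*5 = -4*sqrt(3)*5 = -20*sqrt(3)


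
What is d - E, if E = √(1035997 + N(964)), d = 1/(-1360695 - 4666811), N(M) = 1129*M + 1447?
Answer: -1/6027506 - 30*√2362 ≈ -1458.0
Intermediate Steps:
N(M) = 1447 + 1129*M
d = -1/6027506 (d = 1/(-6027506) = -1/6027506 ≈ -1.6591e-7)
E = 30*√2362 (E = √(1035997 + (1447 + 1129*964)) = √(1035997 + (1447 + 1088356)) = √(1035997 + 1089803) = √2125800 = 30*√2362 ≈ 1458.0)
d - E = -1/6027506 - 30*√2362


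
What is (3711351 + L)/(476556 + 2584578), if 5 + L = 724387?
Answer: 4435733/3061134 ≈ 1.4490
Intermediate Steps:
L = 724382 (L = -5 + 724387 = 724382)
(3711351 + L)/(476556 + 2584578) = (3711351 + 724382)/(476556 + 2584578) = 4435733/3061134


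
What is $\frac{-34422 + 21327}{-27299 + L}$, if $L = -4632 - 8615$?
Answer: $\frac{135}{418} \approx 0.32297$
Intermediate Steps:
$L = -13247$
$\frac{-34422 + 21327}{-27299 + L} = \frac{-34422 + 21327}{-27299 - 13247} = - \frac{13095}{-40546} = \left(-13095\right) \left(- \frac{1}{40546}\right) = \frac{135}{418}$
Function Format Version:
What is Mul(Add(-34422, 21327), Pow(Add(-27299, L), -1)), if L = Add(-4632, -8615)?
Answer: Rational(135, 418) ≈ 0.32297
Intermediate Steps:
L = -13247
Mul(Add(-34422, 21327), Pow(Add(-27299, L), -1)) = Mul(Add(-34422, 21327), Pow(Add(-27299, -13247), -1)) = Mul(-13095, Pow(-40546, -1)) = Mul(-13095, Rational(-1, 40546)) = Rational(135, 418)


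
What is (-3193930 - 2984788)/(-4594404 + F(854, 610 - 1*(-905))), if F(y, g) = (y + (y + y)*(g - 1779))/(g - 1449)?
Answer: 203897694/151840361 ≈ 1.3428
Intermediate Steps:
F(y, g) = (y + 2*y*(-1779 + g))/(-1449 + g) (F(y, g) = (y + (2*y)*(-1779 + g))/(-1449 + g) = (y + 2*y*(-1779 + g))/(-1449 + g))
(-3193930 - 2984788)/(-4594404 + F(854, 610 - 1*(-905))) = (-3193930 - 2984788)/(-4594404 + 854*(-3557 + 2*(610 - 1*(-905)))/(-1449 + (610 - 1*(-905)))) = -6178718/(-4594404 + 854*(-3557 + 2*(610 + 905))/(-1449 + (610 + 905))) = -6178718/(-4594404 + 854*(-3557 + 2*1515)/(-1449 + 1515)) = -6178718/(-4594404 + 854*(-3557 + 3030)/66) = -6178718/(-4594404 + 854*(1/66)*(-527)) = -6178718/(-4594404 - 225029/33) = -6178718/(-151840361/33) = -6178718*(-33/151840361) = 203897694/151840361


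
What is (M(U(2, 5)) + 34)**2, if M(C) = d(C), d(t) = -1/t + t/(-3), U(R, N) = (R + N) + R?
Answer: 77284/81 ≈ 954.12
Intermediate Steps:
U(R, N) = N + 2*R (U(R, N) = (N + R) + R = N + 2*R)
d(t) = -1/t - t/3 (d(t) = -1/t + t*(-1/3) = -1/t - t/3)
M(C) = -1/C - C/3
(M(U(2, 5)) + 34)**2 = ((-1/(5 + 2*2) - (5 + 2*2)/3) + 34)**2 = ((-1/(5 + 4) - (5 + 4)/3) + 34)**2 = ((-1/9 - 1/3*9) + 34)**2 = ((-1*1/9 - 3) + 34)**2 = ((-1/9 - 3) + 34)**2 = (-28/9 + 34)**2 = (278/9)**2 = 77284/81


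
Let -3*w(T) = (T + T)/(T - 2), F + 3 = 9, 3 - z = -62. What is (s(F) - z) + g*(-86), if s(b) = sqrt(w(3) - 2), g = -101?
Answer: 8621 + 2*I ≈ 8621.0 + 2.0*I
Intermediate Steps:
z = 65 (z = 3 - 1*(-62) = 3 + 62 = 65)
F = 6 (F = -3 + 9 = 6)
w(T) = -2*T/(3*(-2 + T)) (w(T) = -(T + T)/(3*(T - 2)) = -2*T/(3*(-2 + T)))
s(b) = 2*I (s(b) = sqrt(-2*3/(-6 + 3*3) - 2) = sqrt(-2*3/(-6 + 9) - 2) = sqrt(-2*3/3 - 2) = sqrt(-2*3*1/3 - 2) = sqrt(-2 - 2) = sqrt(-4) = 2*I)
(s(F) - z) + g*(-86) = (2*I - 1*65) - 101*(-86) = (2*I - 65) + 8686 = (-65 + 2*I) + 8686 = 8621 + 2*I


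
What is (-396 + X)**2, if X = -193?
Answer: 346921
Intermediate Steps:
(-396 + X)**2 = (-396 - 193)**2 = (-589)**2 = 346921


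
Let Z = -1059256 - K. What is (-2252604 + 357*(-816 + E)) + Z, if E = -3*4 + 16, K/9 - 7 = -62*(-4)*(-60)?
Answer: -3467887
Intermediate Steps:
K = -133857 (K = 63 + 9*(-62*(-4)*(-60)) = 63 + 9*(248*(-60)) = 63 + 9*(-14880) = 63 - 133920 = -133857)
E = 4 (E = -12 + 16 = 4)
Z = -925399 (Z = -1059256 - 1*(-133857) = -1059256 + 133857 = -925399)
(-2252604 + 357*(-816 + E)) + Z = (-2252604 + 357*(-816 + 4)) - 925399 = (-2252604 + 357*(-812)) - 925399 = (-2252604 - 289884) - 925399 = -2542488 - 925399 = -3467887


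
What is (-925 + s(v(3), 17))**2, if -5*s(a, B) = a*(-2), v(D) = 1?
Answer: 21372129/25 ≈ 8.5489e+5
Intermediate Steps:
s(a, B) = 2*a/5 (s(a, B) = -a*(-2)/5 = -(-2)*a/5 = 2*a/5)
(-925 + s(v(3), 17))**2 = (-925 + (2/5)*1)**2 = (-925 + 2/5)**2 = (-4623/5)**2 = 21372129/25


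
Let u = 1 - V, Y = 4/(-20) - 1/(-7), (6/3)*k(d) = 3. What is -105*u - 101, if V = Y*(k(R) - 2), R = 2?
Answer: -203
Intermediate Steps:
k(d) = 3/2 (k(d) = (½)*3 = 3/2)
Y = -2/35 (Y = 4*(-1/20) - 1*(-⅐) = -⅕ + ⅐ = -2/35 ≈ -0.057143)
V = 1/35 (V = -2*(3/2 - 2)/35 = -2/35*(-½) = 1/35 ≈ 0.028571)
u = 34/35 (u = 1 - 1*1/35 = 1 - 1/35 = 34/35 ≈ 0.97143)
-105*u - 101 = -105*34/35 - 101 = -102 - 101 = -203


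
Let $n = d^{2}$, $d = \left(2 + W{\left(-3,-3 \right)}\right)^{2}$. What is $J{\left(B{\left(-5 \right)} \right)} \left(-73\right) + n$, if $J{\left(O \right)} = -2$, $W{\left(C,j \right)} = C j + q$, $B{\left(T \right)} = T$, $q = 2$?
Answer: $28707$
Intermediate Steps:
$W{\left(C,j \right)} = 2 + C j$ ($W{\left(C,j \right)} = C j + 2 = 2 + C j$)
$d = 169$ ($d = \left(2 + \left(2 - -9\right)\right)^{2} = \left(2 + \left(2 + 9\right)\right)^{2} = \left(2 + 11\right)^{2} = 13^{2} = 169$)
$n = 28561$ ($n = 169^{2} = 28561$)
$J{\left(B{\left(-5 \right)} \right)} \left(-73\right) + n = \left(-2\right) \left(-73\right) + 28561 = 146 + 28561 = 28707$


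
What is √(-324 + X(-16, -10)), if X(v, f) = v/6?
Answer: 14*I*√15/3 ≈ 18.074*I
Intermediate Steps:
X(v, f) = v/6 (X(v, f) = v*(⅙) = v/6)
√(-324 + X(-16, -10)) = √(-324 + (⅙)*(-16)) = √(-324 - 8/3) = √(-980/3) = 14*I*√15/3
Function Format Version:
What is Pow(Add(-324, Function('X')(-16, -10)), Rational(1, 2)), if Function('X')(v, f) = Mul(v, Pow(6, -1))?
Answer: Mul(Rational(14, 3), I, Pow(15, Rational(1, 2))) ≈ Mul(18.074, I)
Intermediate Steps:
Function('X')(v, f) = Mul(Rational(1, 6), v) (Function('X')(v, f) = Mul(v, Rational(1, 6)) = Mul(Rational(1, 6), v))
Pow(Add(-324, Function('X')(-16, -10)), Rational(1, 2)) = Pow(Add(-324, Mul(Rational(1, 6), -16)), Rational(1, 2)) = Pow(Add(-324, Rational(-8, 3)), Rational(1, 2)) = Pow(Rational(-980, 3), Rational(1, 2)) = Mul(Rational(14, 3), I, Pow(15, Rational(1, 2)))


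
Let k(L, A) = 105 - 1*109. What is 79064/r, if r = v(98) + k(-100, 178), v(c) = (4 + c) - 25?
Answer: 79064/73 ≈ 1083.1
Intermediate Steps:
k(L, A) = -4 (k(L, A) = 105 - 109 = -4)
v(c) = -21 + c
r = 73 (r = (-21 + 98) - 4 = 77 - 4 = 73)
79064/r = 79064/73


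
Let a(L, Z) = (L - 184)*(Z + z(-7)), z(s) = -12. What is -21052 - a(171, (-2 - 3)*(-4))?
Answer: -20948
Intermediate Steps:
a(L, Z) = (-184 + L)*(-12 + Z) (a(L, Z) = (L - 184)*(Z - 12) = (-184 + L)*(-12 + Z))
-21052 - a(171, (-2 - 3)*(-4)) = -21052 - (2208 - 184*(-2 - 3)*(-4) - 12*171 + 171*((-2 - 3)*(-4))) = -21052 - (2208 - (-920)*(-4) - 2052 + 171*(-5*(-4))) = -21052 - (2208 - 184*20 - 2052 + 171*20) = -21052 - (2208 - 3680 - 2052 + 3420) = -21052 - 1*(-104) = -21052 + 104 = -20948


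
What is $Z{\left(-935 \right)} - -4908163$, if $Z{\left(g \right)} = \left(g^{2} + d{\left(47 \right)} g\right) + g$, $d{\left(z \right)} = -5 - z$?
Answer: $5830073$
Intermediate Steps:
$Z{\left(g \right)} = g^{2} - 51 g$ ($Z{\left(g \right)} = \left(g^{2} + \left(-5 - 47\right) g\right) + g = \left(g^{2} - 52 g\right) + g = g^{2} - 51 g$)
$Z{\left(-935 \right)} - -4908163 = - 935 \left(-51 - 935\right) - -4908163 = \left(-935\right) \left(-986\right) + 4908163 = 921910 + 4908163 = 5830073$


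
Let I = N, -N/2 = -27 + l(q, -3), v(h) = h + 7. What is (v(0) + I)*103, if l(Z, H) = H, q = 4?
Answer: 6901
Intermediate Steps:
v(h) = 7 + h
N = 60 (N = -2*(-27 - 3) = -2*(-30) = 60)
I = 60
(v(0) + I)*103 = ((7 + 0) + 60)*103 = (7 + 60)*103 = 67*103 = 6901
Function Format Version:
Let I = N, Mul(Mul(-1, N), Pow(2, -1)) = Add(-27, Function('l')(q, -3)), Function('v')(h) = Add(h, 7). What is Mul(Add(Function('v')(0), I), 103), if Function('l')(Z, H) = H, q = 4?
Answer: 6901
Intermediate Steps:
Function('v')(h) = Add(7, h)
N = 60 (N = Mul(-2, Add(-27, -3)) = Mul(-2, -30) = 60)
I = 60
Mul(Add(Function('v')(0), I), 103) = Mul(Add(Add(7, 0), 60), 103) = Mul(Add(7, 60), 103) = Mul(67, 103) = 6901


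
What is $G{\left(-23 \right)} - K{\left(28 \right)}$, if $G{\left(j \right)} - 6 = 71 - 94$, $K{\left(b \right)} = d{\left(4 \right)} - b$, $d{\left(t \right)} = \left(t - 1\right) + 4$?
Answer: $4$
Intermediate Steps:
$d{\left(t \right)} = 3 + t$ ($d{\left(t \right)} = \left(-1 + t\right) + 4 = 3 + t$)
$K{\left(b \right)} = 7 - b$ ($K{\left(b \right)} = \left(3 + 4\right) - b = 7 - b$)
$G{\left(j \right)} = -17$ ($G{\left(j \right)} = 6 + \left(71 - 94\right) = 6 - 23 = -17$)
$G{\left(-23 \right)} - K{\left(28 \right)} = -17 - \left(7 - 28\right) = -17 - -21 = -17 + 21 = 4$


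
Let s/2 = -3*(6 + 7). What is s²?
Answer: 6084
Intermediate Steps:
s = -78 (s = 2*(-3*(6 + 7)) = 2*(-3*13) = 2*(-39) = -78)
s² = (-78)² = 6084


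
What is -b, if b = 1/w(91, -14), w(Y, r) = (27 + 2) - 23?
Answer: -⅙ ≈ -0.16667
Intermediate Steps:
w(Y, r) = 6 (w(Y, r) = 29 - 23 = 6)
b = ⅙ (b = 1/6 = ⅙ ≈ 0.16667)
-b = -1*⅙ = -⅙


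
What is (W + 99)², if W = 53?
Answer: 23104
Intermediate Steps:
(W + 99)² = (53 + 99)² = 152² = 23104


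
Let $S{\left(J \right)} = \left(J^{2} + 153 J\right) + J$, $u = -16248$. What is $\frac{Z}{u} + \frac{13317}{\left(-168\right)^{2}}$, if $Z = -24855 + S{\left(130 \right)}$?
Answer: $- \frac{574759}{2123072} \approx -0.27072$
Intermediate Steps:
$S{\left(J \right)} = J^{2} + 154 J$
$Z = 12065$ ($Z = -24855 + 130 \left(154 + 130\right) = -24855 + 130 \cdot 284 = -24855 + 36920 = 12065$)
$\frac{Z}{u} + \frac{13317}{\left(-168\right)^{2}} = \frac{12065}{-16248} + \frac{13317}{\left(-168\right)^{2}} = 12065 \left(- \frac{1}{16248}\right) + \frac{13317}{28224} = - \frac{12065}{16248} + 13317 \cdot \frac{1}{28224} = - \frac{12065}{16248} + \frac{4439}{9408} = - \frac{574759}{2123072}$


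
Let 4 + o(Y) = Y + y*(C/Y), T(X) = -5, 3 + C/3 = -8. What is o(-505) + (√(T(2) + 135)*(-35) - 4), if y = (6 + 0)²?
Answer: -257877/505 - 35*√130 ≈ -909.71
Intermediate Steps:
C = -33 (C = -9 + 3*(-8) = -9 - 24 = -33)
y = 36 (y = 6² = 36)
o(Y) = -4 + Y - 1188/Y (o(Y) = -4 + (Y + 36*(-33/Y)) = -4 + (Y - 1188/Y) = -4 + Y - 1188/Y)
o(-505) + (√(T(2) + 135)*(-35) - 4) = (-4 - 505 - 1188/(-505)) + (√(-5 + 135)*(-35) - 4) = (-4 - 505 - 1188*(-1/505)) + (√130*(-35) - 4) = (-4 - 505 + 1188/505) + (-35*√130 - 4) = -255857/505 + (-4 - 35*√130) = -257877/505 - 35*√130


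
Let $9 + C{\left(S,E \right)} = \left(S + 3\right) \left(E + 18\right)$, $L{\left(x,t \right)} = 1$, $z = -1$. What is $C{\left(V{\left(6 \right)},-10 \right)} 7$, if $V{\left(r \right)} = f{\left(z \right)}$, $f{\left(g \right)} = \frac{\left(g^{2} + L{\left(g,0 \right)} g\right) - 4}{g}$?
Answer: $329$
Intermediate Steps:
$f{\left(g \right)} = \frac{-4 + g + g^{2}}{g}$ ($f{\left(g \right)} = \frac{\left(g^{2} + 1 g\right) - 4}{g} = \frac{\left(g^{2} + g\right) - 4}{g} = \frac{\left(g + g^{2}\right) - 4}{g} = \frac{-4 + g + g^{2}}{g}$)
$V{\left(r \right)} = 4$ ($V{\left(r \right)} = 1 - 1 - \frac{4}{-1} = 1 - 1 - -4 = 1 - 1 + 4 = 4$)
$C{\left(S,E \right)} = -9 + \left(3 + S\right) \left(18 + E\right)$ ($C{\left(S,E \right)} = -9 + \left(S + 3\right) \left(E + 18\right) = -9 + \left(3 + S\right) \left(18 + E\right)$)
$C{\left(V{\left(6 \right)},-10 \right)} 7 = \left(45 + 3 \left(-10\right) + 18 \cdot 4 - 40\right) 7 = \left(45 - 30 + 72 - 40\right) 7 = 47 \cdot 7 = 329$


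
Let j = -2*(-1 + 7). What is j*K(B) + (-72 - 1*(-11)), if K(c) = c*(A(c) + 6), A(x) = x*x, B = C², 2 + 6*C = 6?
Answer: -22855/243 ≈ -94.053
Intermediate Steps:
C = ⅔ (C = -⅓ + (⅙)*6 = -⅓ + 1 = ⅔ ≈ 0.66667)
j = -12 (j = -2*6 = -12)
B = 4/9 (B = (⅔)² = 4/9 ≈ 0.44444)
A(x) = x²
K(c) = c*(6 + c²) (K(c) = c*(c² + 6) = c*(6 + c²))
j*K(B) + (-72 - 1*(-11)) = -16*(6 + (4/9)²)/3 + (-72 - 1*(-11)) = -16*(6 + 16/81)/3 + (-72 + 11) = -16*502/(3*81) - 61 = -12*2008/729 - 61 = -8032/243 - 61 = -22855/243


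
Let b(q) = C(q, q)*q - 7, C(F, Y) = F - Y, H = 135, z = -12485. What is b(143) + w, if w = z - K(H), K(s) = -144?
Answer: -12348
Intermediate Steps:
w = -12341 (w = -12485 - 1*(-144) = -12485 + 144 = -12341)
b(q) = -7 (b(q) = (q - q)*q - 7 = 0*q - 7 = 0 - 7 = -7)
b(143) + w = -7 - 12341 = -12348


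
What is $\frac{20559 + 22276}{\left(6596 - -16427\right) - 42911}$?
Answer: $- \frac{42835}{19888} \approx -2.1538$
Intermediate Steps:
$\frac{20559 + 22276}{\left(6596 - -16427\right) - 42911} = \frac{42835}{\left(6596 + 16427\right) - 42911} = \frac{42835}{23023 - 42911} = \frac{42835}{-19888} = 42835 \left(- \frac{1}{19888}\right) = - \frac{42835}{19888}$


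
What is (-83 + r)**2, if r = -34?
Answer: 13689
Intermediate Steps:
(-83 + r)**2 = (-83 - 34)**2 = (-117)**2 = 13689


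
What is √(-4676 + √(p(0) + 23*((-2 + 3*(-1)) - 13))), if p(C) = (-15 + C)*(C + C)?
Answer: √(-4676 + 3*I*√46) ≈ 0.1488 + 68.381*I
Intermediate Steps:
p(C) = 2*C*(-15 + C) (p(C) = (-15 + C)*(2*C) = 2*C*(-15 + C))
√(-4676 + √(p(0) + 23*((-2 + 3*(-1)) - 13))) = √(-4676 + √(2*0*(-15 + 0) + 23*((-2 + 3*(-1)) - 13))) = √(-4676 + √(2*0*(-15) + 23*((-2 - 3) - 13))) = √(-4676 + √(0 + 23*(-5 - 13))) = √(-4676 + √(0 + 23*(-18))) = √(-4676 + √(0 - 414)) = √(-4676 + √(-414)) = √(-4676 + 3*I*√46)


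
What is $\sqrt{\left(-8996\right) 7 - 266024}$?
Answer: $2 i \sqrt{82249} \approx 573.58 i$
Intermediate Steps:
$\sqrt{\left(-8996\right) 7 - 266024} = \sqrt{-62972 - 266024} = \sqrt{-328996} = 2 i \sqrt{82249}$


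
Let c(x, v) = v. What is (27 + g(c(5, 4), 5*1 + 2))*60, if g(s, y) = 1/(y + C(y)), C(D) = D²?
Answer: 22695/14 ≈ 1621.1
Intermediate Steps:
g(s, y) = 1/(y + y²)
(27 + g(c(5, 4), 5*1 + 2))*60 = (27 + 1/((5*1 + 2)*(1 + (5*1 + 2))))*60 = (27 + 1/((5 + 2)*(1 + (5 + 2))))*60 = (27 + 1/(7*(1 + 7)))*60 = (27 + (⅐)/8)*60 = (27 + (⅐)*(⅛))*60 = (27 + 1/56)*60 = (1513/56)*60 = 22695/14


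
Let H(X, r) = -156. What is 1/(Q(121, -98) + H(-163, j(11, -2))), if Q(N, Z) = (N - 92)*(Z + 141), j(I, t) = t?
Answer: 1/1091 ≈ 0.00091659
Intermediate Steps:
Q(N, Z) = (-92 + N)*(141 + Z)
1/(Q(121, -98) + H(-163, j(11, -2))) = 1/((-12972 - 92*(-98) + 141*121 + 121*(-98)) - 156) = 1/((-12972 + 9016 + 17061 - 11858) - 156) = 1/(1247 - 156) = 1/1091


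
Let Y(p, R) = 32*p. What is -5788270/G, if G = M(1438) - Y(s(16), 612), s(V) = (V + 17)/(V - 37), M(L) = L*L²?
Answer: -20258945/10407459028 ≈ -0.0019466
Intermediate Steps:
M(L) = L³
s(V) = (17 + V)/(-37 + V)
G = 20814918056/7 (G = 1438³ - 32*(17 + 16)/(-37 + 16) = 2973559672 - 32*33/(-21) = 2973559672 - 32*(-1/21*33) = 2973559672 - 32*(-11)/7 = 2973559672 - 1*(-352/7) = 2973559672 + 352/7 = 20814918056/7 ≈ 2.9736e+9)
-5788270/G = -5788270/20814918056/7 = -5788270*7/20814918056 = -20258945/10407459028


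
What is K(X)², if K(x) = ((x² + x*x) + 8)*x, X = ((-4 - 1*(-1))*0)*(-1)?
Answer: 0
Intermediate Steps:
X = 0 (X = ((-4 + 1)*0)*(-1) = -3*0*(-1) = 0*(-1) = 0)
K(x) = x*(8 + 2*x²) (K(x) = ((x² + x²) + 8)*x = (2*x² + 8)*x = (8 + 2*x²)*x = x*(8 + 2*x²))
K(X)² = (2*0*(4 + 0²))² = (2*0*(4 + 0))² = (2*0*4)² = 0² = 0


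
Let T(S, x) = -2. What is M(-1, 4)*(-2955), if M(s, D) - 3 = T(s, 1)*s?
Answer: -14775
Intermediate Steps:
M(s, D) = 3 - 2*s
M(-1, 4)*(-2955) = (3 - 2*(-1))*(-2955) = (3 + 2)*(-2955) = 5*(-2955) = -14775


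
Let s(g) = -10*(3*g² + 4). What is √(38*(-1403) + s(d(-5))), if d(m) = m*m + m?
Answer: I*√65354 ≈ 255.64*I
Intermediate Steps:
d(m) = m + m² (d(m) = m² + m = m + m²)
s(g) = -40 - 30*g² (s(g) = -10*(4 + 3*g²) = -40 - 30*g²)
√(38*(-1403) + s(d(-5))) = √(38*(-1403) + (-40 - 30*25*(1 - 5)²)) = √(-53314 + (-40 - 30*(-5*(-4))²)) = √(-53314 + (-40 - 30*20²)) = √(-53314 + (-40 - 30*400)) = √(-53314 + (-40 - 12000)) = √(-53314 - 12040) = √(-65354) = I*√65354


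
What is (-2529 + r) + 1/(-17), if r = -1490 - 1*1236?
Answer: -89336/17 ≈ -5255.1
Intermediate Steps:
r = -2726 (r = -1490 - 1236 = -2726)
(-2529 + r) + 1/(-17) = (-2529 - 2726) + 1/(-17) = -5255 - 1/17 = -89336/17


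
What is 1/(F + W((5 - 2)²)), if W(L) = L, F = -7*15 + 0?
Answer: -1/96 ≈ -0.010417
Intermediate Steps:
F = -105 (F = -105 + 0 = -105)
1/(F + W((5 - 2)²)) = 1/(-105 + (5 - 2)²) = 1/(-105 + 3²) = 1/(-105 + 9) = 1/(-96) = -1/96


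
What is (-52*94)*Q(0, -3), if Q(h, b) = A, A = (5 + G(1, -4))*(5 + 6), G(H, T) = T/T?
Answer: -322608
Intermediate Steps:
G(H, T) = 1
A = 66 (A = (5 + 1)*(5 + 6) = 6*11 = 66)
Q(h, b) = 66
(-52*94)*Q(0, -3) = -52*94*66 = -4888*66 = -322608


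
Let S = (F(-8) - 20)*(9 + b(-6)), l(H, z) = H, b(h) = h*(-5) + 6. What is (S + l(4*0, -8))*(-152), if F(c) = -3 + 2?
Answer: 143640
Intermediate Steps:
b(h) = 6 - 5*h (b(h) = -5*h + 6 = 6 - 5*h)
F(c) = -1
S = -945 (S = (-1 - 20)*(9 + (6 - 5*(-6))) = -21*(9 + (6 + 30)) = -21*(9 + 36) = -21*45 = -945)
(S + l(4*0, -8))*(-152) = (-945 + 4*0)*(-152) = (-945 + 0)*(-152) = -945*(-152) = 143640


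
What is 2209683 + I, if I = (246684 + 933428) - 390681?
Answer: 2999114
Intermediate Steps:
I = 789431 (I = 1180112 - 390681 = 789431)
2209683 + I = 2209683 + 789431 = 2999114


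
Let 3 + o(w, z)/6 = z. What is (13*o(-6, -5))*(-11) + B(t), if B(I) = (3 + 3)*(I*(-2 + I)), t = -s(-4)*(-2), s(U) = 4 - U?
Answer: 8208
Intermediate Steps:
o(w, z) = -18 + 6*z
t = 16 (t = -(4 - 1*(-4))*(-2) = -(4 + 4)*(-2) = -1*8*(-2) = -8*(-2) = 16)
B(I) = 6*I*(-2 + I) (B(I) = 6*(I*(-2 + I)) = 6*I*(-2 + I))
(13*o(-6, -5))*(-11) + B(t) = (13*(-18 + 6*(-5)))*(-11) + 6*16*(-2 + 16) = (13*(-18 - 30))*(-11) + 6*16*14 = (13*(-48))*(-11) + 1344 = -624*(-11) + 1344 = 6864 + 1344 = 8208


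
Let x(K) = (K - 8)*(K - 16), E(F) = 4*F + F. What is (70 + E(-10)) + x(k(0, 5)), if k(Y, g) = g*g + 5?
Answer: 328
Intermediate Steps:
k(Y, g) = 5 + g² (k(Y, g) = g² + 5 = 5 + g²)
E(F) = 5*F
x(K) = (-16 + K)*(-8 + K) (x(K) = (-8 + K)*(-16 + K) = (-16 + K)*(-8 + K))
(70 + E(-10)) + x(k(0, 5)) = (70 + 5*(-10)) + (128 + (5 + 5²)² - 24*(5 + 5²)) = (70 - 50) + (128 + (5 + 25)² - 24*(5 + 25)) = 20 + (128 + 30² - 24*30) = 20 + (128 + 900 - 720) = 20 + 308 = 328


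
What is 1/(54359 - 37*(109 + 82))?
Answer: 1/47292 ≈ 2.1145e-5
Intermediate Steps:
1/(54359 - 37*(109 + 82)) = 1/(54359 - 37*191) = 1/(54359 - 7067) = 1/47292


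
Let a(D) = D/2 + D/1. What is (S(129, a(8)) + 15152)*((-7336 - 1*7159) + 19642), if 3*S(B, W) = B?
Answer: 78208665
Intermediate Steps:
a(D) = 3*D/2 (a(D) = D*(1/2) + D*1 = D/2 + D = 3*D/2)
S(B, W) = B/3
(S(129, a(8)) + 15152)*((-7336 - 1*7159) + 19642) = ((1/3)*129 + 15152)*((-7336 - 1*7159) + 19642) = (43 + 15152)*((-7336 - 7159) + 19642) = 15195*(-14495 + 19642) = 15195*5147 = 78208665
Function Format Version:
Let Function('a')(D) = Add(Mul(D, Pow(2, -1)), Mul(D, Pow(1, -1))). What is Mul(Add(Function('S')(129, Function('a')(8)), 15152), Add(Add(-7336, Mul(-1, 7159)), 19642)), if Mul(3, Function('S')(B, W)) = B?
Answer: 78208665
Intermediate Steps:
Function('a')(D) = Mul(Rational(3, 2), D) (Function('a')(D) = Add(Mul(D, Rational(1, 2)), Mul(D, 1)) = Add(Mul(Rational(1, 2), D), D) = Mul(Rational(3, 2), D))
Function('S')(B, W) = Mul(Rational(1, 3), B)
Mul(Add(Function('S')(129, Function('a')(8)), 15152), Add(Add(-7336, Mul(-1, 7159)), 19642)) = Mul(Add(Mul(Rational(1, 3), 129), 15152), Add(Add(-7336, Mul(-1, 7159)), 19642)) = Mul(Add(43, 15152), Add(Add(-7336, -7159), 19642)) = Mul(15195, Add(-14495, 19642)) = Mul(15195, 5147) = 78208665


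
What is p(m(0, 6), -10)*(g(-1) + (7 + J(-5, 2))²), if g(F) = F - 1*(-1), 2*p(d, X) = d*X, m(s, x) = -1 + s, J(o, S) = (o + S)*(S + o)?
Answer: 1280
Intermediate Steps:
J(o, S) = (S + o)² (J(o, S) = (S + o)*(S + o) = (S + o)²)
p(d, X) = X*d/2 (p(d, X) = (d*X)/2 = (X*d)/2 = X*d/2)
g(F) = 1 + F (g(F) = F + 1 = 1 + F)
p(m(0, 6), -10)*(g(-1) + (7 + J(-5, 2))²) = ((½)*(-10)*(-1 + 0))*((1 - 1) + (7 + (2 - 5)²)²) = ((½)*(-10)*(-1))*(0 + (7 + (-3)²)²) = 5*(0 + (7 + 9)²) = 5*(0 + 16²) = 5*(0 + 256) = 5*256 = 1280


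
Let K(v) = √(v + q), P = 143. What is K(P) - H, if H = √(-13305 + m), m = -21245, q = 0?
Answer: √143 - 5*I*√1382 ≈ 11.958 - 185.88*I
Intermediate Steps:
K(v) = √v (K(v) = √(v + 0) = √v)
H = 5*I*√1382 (H = √(-13305 - 21245) = √(-34550) = 5*I*√1382 ≈ 185.88*I)
K(P) - H = √143 - 5*I*√1382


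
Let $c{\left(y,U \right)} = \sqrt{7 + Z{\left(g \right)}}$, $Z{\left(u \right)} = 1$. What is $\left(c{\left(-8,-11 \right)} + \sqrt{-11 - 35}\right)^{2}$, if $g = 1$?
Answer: $-38 + 8 i \sqrt{23} \approx -38.0 + 38.367 i$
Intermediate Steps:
$c{\left(y,U \right)} = 2 \sqrt{2}$ ($c{\left(y,U \right)} = \sqrt{7 + 1} = \sqrt{8} = 2 \sqrt{2}$)
$\left(c{\left(-8,-11 \right)} + \sqrt{-11 - 35}\right)^{2} = \left(2 \sqrt{2} + \sqrt{-11 - 35}\right)^{2} = \left(2 \sqrt{2} + \sqrt{-46}\right)^{2} = \left(2 \sqrt{2} + i \sqrt{46}\right)^{2}$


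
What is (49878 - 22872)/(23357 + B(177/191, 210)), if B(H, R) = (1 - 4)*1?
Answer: 13503/11677 ≈ 1.1564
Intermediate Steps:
B(H, R) = -3 (B(H, R) = -3*1 = -3)
(49878 - 22872)/(23357 + B(177/191, 210)) = (49878 - 22872)/(23357 - 3) = 27006/23354 = 27006*(1/23354) = 13503/11677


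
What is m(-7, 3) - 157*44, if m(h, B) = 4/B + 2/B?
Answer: -6906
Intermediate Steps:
m(h, B) = 6/B
m(-7, 3) - 157*44 = 6/3 - 157*44 = 6*(⅓) - 6908 = 2 - 6908 = -6906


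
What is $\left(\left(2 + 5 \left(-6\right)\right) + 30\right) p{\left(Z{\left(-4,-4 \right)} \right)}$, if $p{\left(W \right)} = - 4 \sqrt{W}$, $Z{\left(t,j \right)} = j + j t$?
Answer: $- 16 \sqrt{3} \approx -27.713$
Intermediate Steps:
$\left(\left(2 + 5 \left(-6\right)\right) + 30\right) p{\left(Z{\left(-4,-4 \right)} \right)} = \left(\left(2 + 5 \left(-6\right)\right) + 30\right) \left(- 4 \sqrt{- 4 \left(1 - 4\right)}\right) = \left(\left(2 - 30\right) + 30\right) \left(- 4 \sqrt{\left(-4\right) \left(-3\right)}\right) = \left(-28 + 30\right) \left(- 4 \sqrt{12}\right) = 2 \left(- 4 \cdot 2 \sqrt{3}\right) = 2 \left(- 8 \sqrt{3}\right) = - 16 \sqrt{3}$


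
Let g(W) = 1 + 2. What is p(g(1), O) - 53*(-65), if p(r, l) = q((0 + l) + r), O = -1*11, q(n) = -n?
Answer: 3453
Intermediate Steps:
g(W) = 3
O = -11
p(r, l) = -l - r (p(r, l) = -((0 + l) + r) = -(l + r) = -l - r)
p(g(1), O) - 53*(-65) = (-1*(-11) - 1*3) - 53*(-65) = (11 - 3) + 3445 = 8 + 3445 = 3453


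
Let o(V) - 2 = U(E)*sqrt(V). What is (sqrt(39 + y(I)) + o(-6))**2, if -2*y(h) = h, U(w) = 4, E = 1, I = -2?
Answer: 4*(1 + sqrt(10) + 2*I*sqrt(6))**2 ≈ -26.702 + 163.13*I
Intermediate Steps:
o(V) = 2 + 4*sqrt(V)
y(h) = -h/2
(sqrt(39 + y(I)) + o(-6))**2 = (sqrt(39 - 1/2*(-2)) + (2 + 4*sqrt(-6)))**2 = (sqrt(39 + 1) + (2 + 4*(I*sqrt(6))))**2 = (sqrt(40) + (2 + 4*I*sqrt(6)))**2 = (2*sqrt(10) + (2 + 4*I*sqrt(6)))**2 = (2 + 2*sqrt(10) + 4*I*sqrt(6))**2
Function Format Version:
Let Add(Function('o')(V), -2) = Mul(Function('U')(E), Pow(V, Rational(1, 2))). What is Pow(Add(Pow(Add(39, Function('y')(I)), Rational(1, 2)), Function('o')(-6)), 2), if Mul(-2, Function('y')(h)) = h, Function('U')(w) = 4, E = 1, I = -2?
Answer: Mul(4, Pow(Add(1, Pow(10, Rational(1, 2)), Mul(2, I, Pow(6, Rational(1, 2)))), 2)) ≈ Add(-26.702, Mul(163.13, I))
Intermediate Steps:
Function('o')(V) = Add(2, Mul(4, Pow(V, Rational(1, 2))))
Function('y')(h) = Mul(Rational(-1, 2), h)
Pow(Add(Pow(Add(39, Function('y')(I)), Rational(1, 2)), Function('o')(-6)), 2) = Pow(Add(Pow(Add(39, Mul(Rational(-1, 2), -2)), Rational(1, 2)), Add(2, Mul(4, Pow(-6, Rational(1, 2))))), 2) = Pow(Add(Pow(Add(39, 1), Rational(1, 2)), Add(2, Mul(4, Mul(I, Pow(6, Rational(1, 2)))))), 2) = Pow(Add(Pow(40, Rational(1, 2)), Add(2, Mul(4, I, Pow(6, Rational(1, 2))))), 2) = Pow(Add(Mul(2, Pow(10, Rational(1, 2))), Add(2, Mul(4, I, Pow(6, Rational(1, 2))))), 2) = Pow(Add(2, Mul(2, Pow(10, Rational(1, 2))), Mul(4, I, Pow(6, Rational(1, 2)))), 2)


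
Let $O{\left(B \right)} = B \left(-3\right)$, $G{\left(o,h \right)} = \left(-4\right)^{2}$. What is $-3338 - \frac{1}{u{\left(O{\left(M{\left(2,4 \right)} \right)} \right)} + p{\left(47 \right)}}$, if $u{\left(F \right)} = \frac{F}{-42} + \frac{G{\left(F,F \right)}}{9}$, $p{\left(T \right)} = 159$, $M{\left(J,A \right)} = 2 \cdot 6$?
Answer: $- \frac{33990917}{10183} \approx -3338.0$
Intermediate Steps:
$G{\left(o,h \right)} = 16$
$M{\left(J,A \right)} = 12$
$O{\left(B \right)} = - 3 B$
$u{\left(F \right)} = \frac{16}{9} - \frac{F}{42}$ ($u{\left(F \right)} = \frac{F}{-42} + \frac{16}{9} = F \left(- \frac{1}{42}\right) + 16 \cdot \frac{1}{9} = - \frac{F}{42} + \frac{16}{9} = \frac{16}{9} - \frac{F}{42}$)
$-3338 - \frac{1}{u{\left(O{\left(M{\left(2,4 \right)} \right)} \right)} + p{\left(47 \right)}} = -3338 - \frac{1}{\left(\frac{16}{9} - \frac{\left(-3\right) 12}{42}\right) + 159} = -3338 - \frac{1}{\left(\frac{16}{9} - - \frac{6}{7}\right) + 159} = -3338 - \frac{1}{\left(\frac{16}{9} + \frac{6}{7}\right) + 159} = -3338 - \frac{1}{\frac{166}{63} + 159} = -3338 - \frac{1}{\frac{10183}{63}} = -3338 - \frac{63}{10183} = - \frac{33990917}{10183}$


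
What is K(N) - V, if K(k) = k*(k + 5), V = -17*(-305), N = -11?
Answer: -5119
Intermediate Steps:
V = 5185
K(k) = k*(5 + k)
K(N) - V = -11*(5 - 11) - 1*5185 = -11*(-6) - 5185 = 66 - 5185 = -5119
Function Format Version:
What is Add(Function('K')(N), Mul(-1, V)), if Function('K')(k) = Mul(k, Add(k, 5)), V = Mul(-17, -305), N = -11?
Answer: -5119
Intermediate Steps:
V = 5185
Function('K')(k) = Mul(k, Add(5, k))
Add(Function('K')(N), Mul(-1, V)) = Add(Mul(-11, Add(5, -11)), Mul(-1, 5185)) = Add(Mul(-11, -6), -5185) = Add(66, -5185) = -5119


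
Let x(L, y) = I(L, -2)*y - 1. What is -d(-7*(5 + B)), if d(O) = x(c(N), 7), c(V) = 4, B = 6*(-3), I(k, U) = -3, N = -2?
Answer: 22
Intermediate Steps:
B = -18
x(L, y) = -1 - 3*y (x(L, y) = -3*y - 1 = -1 - 3*y)
d(O) = -22 (d(O) = -1 - 3*7 = -1 - 21 = -22)
-d(-7*(5 + B)) = -1*(-22) = 22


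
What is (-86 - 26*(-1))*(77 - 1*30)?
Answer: -2820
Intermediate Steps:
(-86 - 26*(-1))*(77 - 1*30) = (-86 + 26)*(77 - 30) = -60*47 = -2820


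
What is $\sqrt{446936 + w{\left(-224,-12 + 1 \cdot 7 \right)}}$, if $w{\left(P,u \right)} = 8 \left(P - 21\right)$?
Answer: $4 \sqrt{27811} \approx 667.07$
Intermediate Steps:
$w{\left(P,u \right)} = -168 + 8 P$ ($w{\left(P,u \right)} = 8 \left(-21 + P\right) = -168 + 8 P$)
$\sqrt{446936 + w{\left(-224,-12 + 1 \cdot 7 \right)}} = \sqrt{446936 + \left(-168 + 8 \left(-224\right)\right)} = \sqrt{446936 - 1960} = \sqrt{444976} = 4 \sqrt{27811}$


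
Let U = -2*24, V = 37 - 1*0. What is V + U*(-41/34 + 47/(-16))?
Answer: 4010/17 ≈ 235.88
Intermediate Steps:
V = 37 (V = 37 + 0 = 37)
U = -48
V + U*(-41/34 + 47/(-16)) = 37 - 48*(-41/34 + 47/(-16)) = 37 - 48*(-41*1/34 + 47*(-1/16)) = 37 - 48*(-41/34 - 47/16) = 37 - 48*(-1127/272) = 37 + 3381/17 = 4010/17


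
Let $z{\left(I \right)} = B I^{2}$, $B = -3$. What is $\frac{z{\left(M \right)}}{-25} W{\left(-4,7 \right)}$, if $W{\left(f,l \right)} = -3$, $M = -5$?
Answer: $-9$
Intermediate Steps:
$z{\left(I \right)} = - 3 I^{2}$
$\frac{z{\left(M \right)}}{-25} W{\left(-4,7 \right)} = \frac{\left(-3\right) \left(-5\right)^{2}}{-25} \left(-3\right) = - \frac{\left(-3\right) 25}{25} \left(-3\right) = \left(- \frac{1}{25}\right) \left(-75\right) \left(-3\right) = 3 \left(-3\right) = -9$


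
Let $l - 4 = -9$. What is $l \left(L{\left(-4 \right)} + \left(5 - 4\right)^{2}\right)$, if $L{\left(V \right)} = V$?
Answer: $15$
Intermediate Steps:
$l = -5$ ($l = 4 - 9 = -5$)
$l \left(L{\left(-4 \right)} + \left(5 - 4\right)^{2}\right) = - 5 \left(-4 + \left(5 - 4\right)^{2}\right) = - 5 \left(-4 + 1^{2}\right) = - 5 \left(-4 + 1\right) = \left(-5\right) \left(-3\right) = 15$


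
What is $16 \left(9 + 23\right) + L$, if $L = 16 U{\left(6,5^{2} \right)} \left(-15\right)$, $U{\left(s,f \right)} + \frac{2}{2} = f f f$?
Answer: $-3749248$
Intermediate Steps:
$U{\left(s,f \right)} = -1 + f^{3}$ ($U{\left(s,f \right)} = -1 + f f f = -1 + f^{2} f = -1 + f^{3}$)
$L = -3749760$ ($L = 16 \left(-1 + \left(5^{2}\right)^{3}\right) \left(-15\right) = 16 \left(-1 + 25^{3}\right) \left(-15\right) = 16 \left(-1 + 15625\right) \left(-15\right) = 16 \cdot 15624 \left(-15\right) = 249984 \left(-15\right) = -3749760$)
$16 \left(9 + 23\right) + L = 16 \left(9 + 23\right) - 3749760 = 16 \cdot 32 - 3749760 = 512 - 3749760 = -3749248$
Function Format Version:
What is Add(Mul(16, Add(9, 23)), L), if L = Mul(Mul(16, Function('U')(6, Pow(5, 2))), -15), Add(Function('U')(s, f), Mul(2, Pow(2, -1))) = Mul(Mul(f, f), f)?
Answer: -3749248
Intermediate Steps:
Function('U')(s, f) = Add(-1, Pow(f, 3)) (Function('U')(s, f) = Add(-1, Mul(Mul(f, f), f)) = Add(-1, Mul(Pow(f, 2), f)) = Add(-1, Pow(f, 3)))
L = -3749760 (L = Mul(Mul(16, Add(-1, Pow(Pow(5, 2), 3))), -15) = Mul(Mul(16, Add(-1, Pow(25, 3))), -15) = Mul(Mul(16, Add(-1, 15625)), -15) = Mul(Mul(16, 15624), -15) = Mul(249984, -15) = -3749760)
Add(Mul(16, Add(9, 23)), L) = Add(Mul(16, Add(9, 23)), -3749760) = Add(Mul(16, 32), -3749760) = Add(512, -3749760) = -3749248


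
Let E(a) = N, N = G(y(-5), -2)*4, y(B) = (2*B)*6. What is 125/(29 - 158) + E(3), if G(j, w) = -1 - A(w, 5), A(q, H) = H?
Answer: -3221/129 ≈ -24.969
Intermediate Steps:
y(B) = 12*B
G(j, w) = -6 (G(j, w) = -1 - 1*5 = -1 - 5 = -6)
N = -24 (N = -6*4 = -24)
E(a) = -24
125/(29 - 158) + E(3) = 125/(29 - 158) - 24 = 125/(-129) - 24 = 125*(-1/129) - 24 = -125/129 - 24 = -3221/129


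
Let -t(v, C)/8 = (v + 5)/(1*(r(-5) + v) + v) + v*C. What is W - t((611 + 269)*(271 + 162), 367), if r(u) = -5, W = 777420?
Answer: 56876749445524/50805 ≈ 1.1195e+9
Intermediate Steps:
t(v, C) = -8*C*v - 8*(5 + v)/(-5 + 2*v) (t(v, C) = -8*((v + 5)/(1*(-5 + v) + v) + v*C) = -8*((5 + v)/((-5 + v) + v) + C*v) = -8*((5 + v)/(-5 + 2*v) + C*v) = -8*(C*v + (5 + v)/(-5 + 2*v)) = -8*C*v - 8*(5 + v)/(-5 + 2*v))
W - t((611 + 269)*(271 + 162), 367) = 777420 - 8*(-5 - (611 + 269)*(271 + 162) - 2*367*((611 + 269)*(271 + 162))² + 5*367*((611 + 269)*(271 + 162)))/(-5 + 2*((611 + 269)*(271 + 162))) = 777420 - 8*(-5 - 880*433 - 2*367*(880*433)² + 5*367*(880*433))/(-5 + 2*(880*433)) = 777420 - 8*(-5 - 1*381040 - 2*367*381040² + 5*367*381040)/(-5 + 2*381040) = 777420 - 8*(-5 - 381040 - 2*367*145191481600 + 699208400)/(-5 + 762080) = 777420 - 8*(-5 - 381040 - 106570547494400 + 699208400)/762075 = 777420 - 8*(-106569848667045)/762075 = 777420 - 1*(-56837252622424/50805) = 777420 + 56837252622424/50805 = 56876749445524/50805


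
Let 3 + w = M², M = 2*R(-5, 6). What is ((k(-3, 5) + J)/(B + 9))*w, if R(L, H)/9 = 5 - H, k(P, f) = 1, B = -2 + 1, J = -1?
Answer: 0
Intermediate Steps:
B = -1
R(L, H) = 45 - 9*H (R(L, H) = 9*(5 - H) = 45 - 9*H)
M = -18 (M = 2*(45 - 9*6) = 2*(45 - 54) = 2*(-9) = -18)
w = 321 (w = -3 + (-18)² = -3 + 324 = 321)
((k(-3, 5) + J)/(B + 9))*w = ((1 - 1)/(-1 + 9))*321 = (0/8)*321 = (0*(⅛))*321 = 0*321 = 0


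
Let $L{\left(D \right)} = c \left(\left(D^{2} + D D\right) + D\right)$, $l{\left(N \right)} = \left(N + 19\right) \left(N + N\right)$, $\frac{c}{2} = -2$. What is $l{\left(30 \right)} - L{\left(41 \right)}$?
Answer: $16552$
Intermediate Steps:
$c = -4$ ($c = 2 \left(-2\right) = -4$)
$l{\left(N \right)} = 2 N \left(19 + N\right)$ ($l{\left(N \right)} = \left(19 + N\right) 2 N = 2 N \left(19 + N\right)$)
$L{\left(D \right)} = - 8 D^{2} - 4 D$ ($L{\left(D \right)} = - 4 \left(\left(D^{2} + D D\right) + D\right) = - 4 \left(\left(D^{2} + D^{2}\right) + D\right) = - 4 \left(2 D^{2} + D\right) = - 4 \left(D + 2 D^{2}\right) = - 8 D^{2} - 4 D$)
$l{\left(30 \right)} - L{\left(41 \right)} = 2 \cdot 30 \left(19 + 30\right) - \left(-4\right) 41 \left(1 + 2 \cdot 41\right) = 2 \cdot 30 \cdot 49 - \left(-4\right) 41 \left(1 + 82\right) = 2940 - \left(-4\right) 41 \cdot 83 = 2940 - -13612 = 2940 + 13612 = 16552$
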